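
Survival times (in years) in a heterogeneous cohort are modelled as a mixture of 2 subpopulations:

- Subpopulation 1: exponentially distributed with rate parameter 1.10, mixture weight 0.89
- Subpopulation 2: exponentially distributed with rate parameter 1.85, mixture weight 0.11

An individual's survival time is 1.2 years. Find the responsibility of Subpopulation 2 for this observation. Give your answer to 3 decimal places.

0.078

By Bayes' theorem, P(k | x) = w_k f_k(x) / Σ_j w_j f_j(x).
Evaluate each component's likelihood at the observed value:
  L_1 = 1.10·e^(−1.10·1.2) = 1.10·e^(−1.3200) = 0.293849
  L_2 = 1.85·e^(−1.85·1.2) = 1.85·e^(−2.2200) = 0.200927
Multiply by the mixture weights:
  w_1·L_1 = 0.89 × 0.293849 = 0.261525
  w_2·L_2 = 0.11 × 0.200927 = 0.022102
Marginal: 0.261525 + 0.022102 = 0.283627
Responsibility of Subpopulation 2: 0.022102 / 0.283627 ≈ 0.078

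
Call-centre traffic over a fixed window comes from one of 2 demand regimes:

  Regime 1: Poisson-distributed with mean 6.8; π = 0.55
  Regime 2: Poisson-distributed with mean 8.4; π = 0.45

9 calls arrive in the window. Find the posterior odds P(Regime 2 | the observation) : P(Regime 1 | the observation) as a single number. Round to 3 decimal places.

The posterior odds equal the prior odds times the likelihood ratio: (π_i/π_j)·(f_i(x)/f_j(x)).
Evaluate each component's likelihood at the observed value:
  L_1 = e^(−6.8)·6.8^9/9! = 0.0954146
  L_2 = e^(−8.4)·8.4^9/9! = 0.129026
Odds = (0.45/0.55) × (0.129026/0.0954146) = 0.818182 × 1.35227 ≈ 1.106

1.106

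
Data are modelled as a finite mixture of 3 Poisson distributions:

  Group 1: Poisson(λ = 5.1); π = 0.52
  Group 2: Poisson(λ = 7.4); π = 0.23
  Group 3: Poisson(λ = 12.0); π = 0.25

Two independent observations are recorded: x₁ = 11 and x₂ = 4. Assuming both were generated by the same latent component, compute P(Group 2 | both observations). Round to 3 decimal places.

0.500

By Bayes' theorem, P(k | x) = π_k f_k(x) / Σ_j π_j f_j(x).
Since both observations come from the same component, the likelihood for component k is f_k(x₁)·f_k(x₂).
  p_1 = [0.00927287] × [0.171857] = 0.00159361
  p_2 = [0.0557974] × [0.0763724] = 0.00426138
  p_3 = [0.114368] × [0.0053086] = 0.000607133
Prior × likelihood for each component:
  π_1·p_1 = 0.52 × 0.00159361 = 0.000828677
  π_2·p_2 = 0.23 × 0.00426138 = 0.000980118
  π_3·p_3 = 0.25 × 0.000607133 = 0.000151783
Marginal: 0.000828677 + 0.000980118 + 0.000151783 = 0.00196058
Responsibility of Group 2: 0.000980118 / 0.00196058 ≈ 0.500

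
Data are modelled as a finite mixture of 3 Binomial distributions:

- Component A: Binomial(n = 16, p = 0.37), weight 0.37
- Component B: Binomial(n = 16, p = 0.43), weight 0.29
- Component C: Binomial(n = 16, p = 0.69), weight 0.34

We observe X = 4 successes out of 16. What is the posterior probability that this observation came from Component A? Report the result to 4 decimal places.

0.6981

By Bayes' theorem, P(k | x) = w_k f_k(x) / Σ_j w_j f_j(x).
Component likelihoods at x = 4 successes out of 16:
  f_A = C(16,4)·0.37^4·0.63^12 = 1820·0.0187416·0.00390919 = 0.133341
  f_B = C(16,4)·0.43^4·0.57^12 = 1820·0.034188·0.00117625 = 0.0731886
  f_C = C(16,4)·0.69^4·0.31^12 = 1820·0.226671·7.87663e-07 = 0.000324944
Prior × likelihood for each component:
  w_A·f_A = 0.37 × 0.133341 = 0.0493363
  w_B·f_B = 0.29 × 0.0731886 = 0.0212247
  w_C·f_C = 0.34 × 0.000324944 = 0.000110481
Evidence: 0.0493363 + 0.0212247 + 0.000110481 = 0.0706715
So the posterior for Component A is 0.0493363 / 0.0706715 ≈ 0.6981.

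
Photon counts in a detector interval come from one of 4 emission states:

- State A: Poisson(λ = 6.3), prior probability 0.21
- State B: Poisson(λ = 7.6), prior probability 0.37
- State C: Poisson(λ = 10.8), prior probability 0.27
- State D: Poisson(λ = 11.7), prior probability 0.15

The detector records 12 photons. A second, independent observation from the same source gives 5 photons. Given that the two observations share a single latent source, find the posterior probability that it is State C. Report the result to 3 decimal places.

0.243

The responsibility of component k is P(Z=k) f_k(x) divided by Σ_j P(Z=j) f_j(x).
Since both observations come from the same component, the likelihood for component k is f_k(x₁)·f_k(x₂).
  f_A = [e^(−6.3)·6.3^12/12! = 0.0149863] × [0.151868] = 0.00227594
  f_B = [e^(−7.6)·7.6^12/12! = 0.0387961] × [0.105742] = 0.00410239
  f_C = [e^(−10.8)·10.8^12/12! = 0.107243] × [0.024978] = 0.0026787
  f_D = [e^(−11.7)·11.7^12/12! = 0.113933] × [0.0151531] = 0.00172644
Unnormalised posteriors:
  P(Z=A)·f_A = 0.21 × 0.00227594 = 0.000477947
  P(Z=B)·f_B = 0.37 × 0.00410239 = 0.00151788
  P(Z=C)·f_C = 0.27 × 0.0026787 = 0.00072325
  P(Z=D)·f_D = 0.15 × 0.00172644 = 0.000258965
Evidence: 0.000477947 + 0.00151788 + 0.00072325 + 0.000258965 = 0.00297805
P(State C | data) ≈ 0.243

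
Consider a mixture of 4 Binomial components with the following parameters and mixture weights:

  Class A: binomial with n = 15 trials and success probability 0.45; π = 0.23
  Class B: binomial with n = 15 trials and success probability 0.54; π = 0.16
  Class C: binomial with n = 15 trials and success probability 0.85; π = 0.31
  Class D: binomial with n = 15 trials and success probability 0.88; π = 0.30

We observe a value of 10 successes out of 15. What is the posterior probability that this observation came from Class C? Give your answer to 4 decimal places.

0.2633

Posterior ∝ prior × likelihood, so P(k | x) ∝ w_k f_k(x); normalise over all components.
Binomial probabilities:
  p_A = 0.0514629
  p_B = 0.130401
  p_C = 0.0448953
  p_D = 0.0208108
Unnormalised posteriors:
  w_A·p_A = 0.23 × 0.0514629 = 0.0118365
  w_B·p_B = 0.16 × 0.130401 = 0.0208642
  w_C·p_C = 0.31 × 0.0448953 = 0.0139175
  w_D·p_D = 0.30 × 0.0208108 = 0.00624323
Evidence: 0.0118365 + 0.0208642 + 0.0139175 + 0.00624323 = 0.0528614
P(Class C | 10 successes out of 15) = 0.0139175 / 0.0528614 ≈ 0.2633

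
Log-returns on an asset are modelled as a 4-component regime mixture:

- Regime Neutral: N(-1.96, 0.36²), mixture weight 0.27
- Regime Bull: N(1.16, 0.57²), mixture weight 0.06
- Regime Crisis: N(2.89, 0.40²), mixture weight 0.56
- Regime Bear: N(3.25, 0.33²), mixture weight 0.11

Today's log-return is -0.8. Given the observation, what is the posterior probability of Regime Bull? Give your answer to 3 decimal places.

Posterior ∝ prior × likelihood, so P(k | x) ∝ π_k f_k(x); normalise over all components.
Normal densities:
  p_Neutral = 0.00616637
  p_Bull = 0.00189451
  p_Crisis = 3.30738e-19
  p_Bear = 2.37528e-33
Prior × likelihood for each component:
  π_Neutral·p_Neutral = 0.27 × 0.00616637 = 0.00166492
  π_Bull·p_Bull = 0.06 × 0.00189451 = 0.000113671
  π_Crisis·p_Crisis = 0.56 × 3.30738e-19 = 1.85213e-19
  π_Bear·p_Bear = 0.11 × 2.37528e-33 = 2.61281e-34
Normaliser: 0.00166492 + 0.000113671 + 1.85213e-19 + 2.61281e-34 = 0.00177859
P(Regime Bull | -0.8) ≈ 0.064

0.064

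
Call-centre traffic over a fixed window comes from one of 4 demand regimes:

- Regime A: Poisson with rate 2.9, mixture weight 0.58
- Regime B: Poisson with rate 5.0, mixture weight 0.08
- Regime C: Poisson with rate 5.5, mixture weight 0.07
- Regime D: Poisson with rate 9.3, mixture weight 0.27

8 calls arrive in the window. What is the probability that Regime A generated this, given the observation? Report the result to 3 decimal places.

Apply Bayes' rule: the posterior for each component is proportional to its prior times its likelihood at x.
Poisson probabilities:
  p_A = e^(−2.9)·2.9^8/8! = 0.00682668
  p_B = e^(−5.0)·5.0^8/8! = 0.065278
  p_C = e^(−5.5)·5.5^8/8! = 0.0848714
  p_D = e^(−9.3)·9.3^8/8! = 0.126883
Multiply by the mixture weights:
  P(Z=A)·p_A = 0.58 × 0.00682668 = 0.00395947
  P(Z=B)·p_B = 0.08 × 0.065278 = 0.00522224
  P(Z=C)·p_C = 0.07 × 0.0848714 = 0.005941
  P(Z=D)·p_D = 0.27 × 0.126883 = 0.0342585
Evidence: 0.00395947 + 0.00522224 + 0.005941 + 0.0342585 = 0.0493812
So the posterior for Regime A is 0.00395947 / 0.0493812 ≈ 0.080.

0.080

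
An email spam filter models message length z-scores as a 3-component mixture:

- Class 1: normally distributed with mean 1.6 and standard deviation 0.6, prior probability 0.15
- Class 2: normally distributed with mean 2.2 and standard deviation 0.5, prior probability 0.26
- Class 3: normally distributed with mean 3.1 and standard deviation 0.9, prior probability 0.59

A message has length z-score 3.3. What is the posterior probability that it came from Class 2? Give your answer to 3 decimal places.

The responsibility of component k is P(Z=k) f_k(x) divided by Σ_j P(Z=j) f_j(x).
Component likelihoods at x = 3.3:
  p_1 = (1/(0.6·√(2π)))·exp(−(3.3−1.6)²/(2·0.6²)) = 0.664904·exp(-4.01389) = 0.0120102
  p_2 = (1/(0.5·√(2π)))·exp(−(3.3−2.2)²/(2·0.5²)) = 0.797885·exp(-2.42000) = 0.0709492
  p_3 = (1/(0.9·√(2π)))·exp(−(3.3−3.1)²/(2·0.9²)) = 0.443269·exp(-0.02469) = 0.432458
Prior × likelihood for each component:
  P(Z=1)·p_1 = 0.15 × 0.0120102 = 0.00180152
  P(Z=2)·p_2 = 0.26 × 0.0709492 = 0.0184468
  P(Z=3)·p_3 = 0.59 × 0.432458 = 0.25515
Denominator: 0.00180152 + 0.0184468 + 0.25515 = 0.275399
P(Class 2 | the observation) = 0.0184468 / 0.275399 ≈ 0.067

0.067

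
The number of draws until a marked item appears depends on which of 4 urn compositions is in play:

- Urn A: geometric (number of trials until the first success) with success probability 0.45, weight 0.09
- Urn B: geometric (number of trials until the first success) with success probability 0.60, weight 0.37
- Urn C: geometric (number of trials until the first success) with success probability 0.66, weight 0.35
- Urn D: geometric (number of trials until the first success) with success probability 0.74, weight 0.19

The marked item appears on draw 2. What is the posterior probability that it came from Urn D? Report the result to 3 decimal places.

0.162

P(component k | x) = P(Z=k)·f_k(x) / marginal(x), where marginal(x) = Σ_j P(Z=j)·f_j(x).
Geometric probabilities:
  p_A = 0.2475
  p_B = 0.24
  p_C = 0.2244
  p_D = 0.1924
Multiply by the mixture weights:
  P(Z=A)·p_A = 0.09 × 0.2475 = 0.022275
  P(Z=B)·p_B = 0.37 × 0.24 = 0.0888
  P(Z=C)·p_C = 0.35 × 0.2244 = 0.07854
  P(Z=D)·p_D = 0.19 × 0.1924 = 0.036556
Denominator: 0.022275 + 0.0888 + 0.07854 + 0.036556 = 0.226171
So the posterior for Urn D is 0.036556 / 0.226171 ≈ 0.162.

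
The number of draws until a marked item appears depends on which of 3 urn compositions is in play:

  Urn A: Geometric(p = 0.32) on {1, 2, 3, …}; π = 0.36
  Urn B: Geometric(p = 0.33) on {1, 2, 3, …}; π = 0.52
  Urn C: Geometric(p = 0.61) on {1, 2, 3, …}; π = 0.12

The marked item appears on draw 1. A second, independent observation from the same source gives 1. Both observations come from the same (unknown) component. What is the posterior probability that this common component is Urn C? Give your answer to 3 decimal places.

0.323

P(component k | x) = P(Z=k)·f_k(x) / marginal(x), where marginal(x) = Σ_j P(Z=j)·f_j(x).
Since both observations come from the same component, the likelihood for component k is f_k(x₁)·f_k(x₂).
  L_A = [0.32] × [0.32] = 0.1024
  L_B = [0.33] × [0.33] = 0.1089
  L_C = [0.61] × [0.61] = 0.3721
Multiply by the mixture weights:
  P(Z=A)·L_A = 0.36 × 0.1024 = 0.036864
  P(Z=B)·L_B = 0.52 × 0.1089 = 0.056628
  P(Z=C)·L_C = 0.12 × 0.3721 = 0.044652
Evidence: 0.036864 + 0.056628 + 0.044652 = 0.138144
P(Urn C | x₁, x₂) ≈ 0.323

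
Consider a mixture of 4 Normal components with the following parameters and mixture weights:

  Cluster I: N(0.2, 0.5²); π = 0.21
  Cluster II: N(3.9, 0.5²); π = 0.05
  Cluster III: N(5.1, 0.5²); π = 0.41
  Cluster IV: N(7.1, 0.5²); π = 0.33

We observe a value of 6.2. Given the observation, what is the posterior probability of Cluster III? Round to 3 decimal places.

0.358

P(component k | x) = P(Z=k)·f_k(x) / marginal(x), where marginal(x) = Σ_j P(Z=j)·f_j(x).
Component likelihoods at x = 6.2:
  f_I = (1/(0.5·√(2π)))·exp(−(6.2−0.2)²/(2·0.5²)) = 0.797885·exp(-72.00000) = 4.29277e-32
  f_II = (1/(0.5·√(2π)))·exp(−(6.2−3.9)²/(2·0.5²)) = 0.797885·exp(-10.58000) = 2.02817e-05
  f_III = (1/(0.5·√(2π)))·exp(−(6.2−5.1)²/(2·0.5²)) = 0.797885·exp(-2.42000) = 0.0709492
  f_IV = (1/(0.5·√(2π)))·exp(−(6.2−7.1)²/(2·0.5²)) = 0.797885·exp(-1.62000) = 0.1579
Multiply by the mixture weights:
  P(Z=I)·f_I = 0.21 × 4.29277e-32 = 9.01481e-33
  P(Z=II)·f_II = 0.05 × 2.02817e-05 = 1.01409e-06
  P(Z=III)·f_III = 0.41 × 0.0709492 = 0.0290892
  P(Z=IV)·f_IV = 0.33 × 0.1579 = 0.0521071
Sum: 9.01481e-33 + 1.01409e-06 + 0.0290892 + 0.0521071 = 0.0811973
P(Cluster III | x) ≈ 0.358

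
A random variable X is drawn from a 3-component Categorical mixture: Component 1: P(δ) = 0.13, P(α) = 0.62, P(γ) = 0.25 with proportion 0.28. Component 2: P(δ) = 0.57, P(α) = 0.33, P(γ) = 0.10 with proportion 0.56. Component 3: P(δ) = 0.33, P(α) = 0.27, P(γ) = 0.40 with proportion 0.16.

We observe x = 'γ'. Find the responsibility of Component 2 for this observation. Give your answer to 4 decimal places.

0.2947

Apply Bayes' rule: the posterior for each component is proportional to its prior times its likelihood at x.
Categorical probabilities:
  f_1 = 0.25
  f_2 = 0.1
  f_3 = 0.4
Prior × likelihood for each component:
  π_1·f_1 = 0.28 × 0.25 = 0.07
  π_2·f_2 = 0.56 × 0.1 = 0.056
  π_3·f_3 = 0.16 × 0.4 = 0.064
Normaliser: 0.07 + 0.056 + 0.064 = 0.19
P(Component 2 | the observation) = 0.056 / 0.19 ≈ 0.2947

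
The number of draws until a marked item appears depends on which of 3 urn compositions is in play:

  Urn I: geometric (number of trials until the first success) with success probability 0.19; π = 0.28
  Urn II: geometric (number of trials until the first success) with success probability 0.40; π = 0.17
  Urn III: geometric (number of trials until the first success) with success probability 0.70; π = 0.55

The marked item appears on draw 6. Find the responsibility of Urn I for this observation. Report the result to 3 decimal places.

0.749

Apply Bayes' rule: the posterior for each component is proportional to its prior times its likelihood at x.
Geometric probabilities:
  L_I = 0.0662489
  L_II = 0.031104
  L_III = 0.001701
Unnormalised posteriors:
  w_I·L_I = 0.28 × 0.0662489 = 0.0185497
  w_II·L_II = 0.17 × 0.031104 = 0.00528768
  w_III·L_III = 0.55 × 0.001701 = 0.00093555
Evidence: 0.0185497 + 0.00528768 + 0.00093555 = 0.0247729
So the posterior for Urn I is 0.0185497 / 0.0247729 ≈ 0.749.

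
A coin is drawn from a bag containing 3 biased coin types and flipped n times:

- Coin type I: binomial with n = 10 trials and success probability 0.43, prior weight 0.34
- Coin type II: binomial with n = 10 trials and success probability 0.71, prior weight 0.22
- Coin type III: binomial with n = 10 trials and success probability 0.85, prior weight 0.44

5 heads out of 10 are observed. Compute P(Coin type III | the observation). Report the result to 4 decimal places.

P(component k | x) = π_k·f_k(x) / marginal(x), where marginal(x) = Σ_j π_j·f_j(x).
Binomial probabilities:
  p_I = C(10,5)·0.43^5·0.57^5 = 252·0.0147008·0.0601692 = 0.222904
  p_II = C(10,5)·0.71^5·0.29^5 = 252·0.180423·0.00205111 = 0.0932572
  p_III = C(10,5)·0.85^5·0.15^5 = 252·0.443705·7.59375e-05 = 0.00849086
Unnormalised posteriors:
  π_I·p_I = 0.34 × 0.222904 = 0.0757872
  π_II·p_II = 0.22 × 0.0932572 = 0.0205166
  π_III·p_III = 0.44 × 0.00849086 = 0.00373598
Sum: 0.0757872 + 0.0205166 + 0.00373598 = 0.10004
So the posterior for Coin type III is 0.00373598 / 0.10004 ≈ 0.0373.

0.0373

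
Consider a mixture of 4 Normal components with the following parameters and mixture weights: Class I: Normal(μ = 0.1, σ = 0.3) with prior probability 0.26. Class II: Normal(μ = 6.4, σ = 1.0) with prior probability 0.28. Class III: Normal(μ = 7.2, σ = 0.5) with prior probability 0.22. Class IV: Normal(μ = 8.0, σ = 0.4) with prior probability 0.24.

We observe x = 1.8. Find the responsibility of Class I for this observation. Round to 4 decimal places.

0.0128

P(component k | x) = w_k·f_k(x) / marginal(x), where marginal(x) = Σ_j w_j·f_j(x).
Evaluate each component's likelihood at the observed value:
  L_I = (1/(0.3·√(2π)))·exp(−(1.8−0.1)²/(2·0.3²)) = 1.329808·exp(-16.05556) = 1.41563e-07
  L_II = (1/(1.0·√(2π)))·exp(−(1.8−6.4)²/(2·1.0²)) = 0.398942·exp(-10.58000) = 1.01409e-05
  L_III = (1/(0.5·√(2π)))·exp(−(1.8−7.2)²/(2·0.5²)) = 0.797885·exp(-58.32000) = 3.74874e-26
  L_IV = (1/(0.4·√(2π)))·exp(−(1.8−8.0)²/(2·0.4²)) = 0.997356·exp(-120.12500) = 6.74878e-53
Multiply by the mixture weights:
  w_I·L_I = 0.26 × 1.41563e-07 = 3.68064e-08
  w_II·L_II = 0.28 × 1.01409e-05 = 2.83944e-06
  w_III·L_III = 0.22 × 3.74874e-26 = 8.24724e-27
  w_IV·L_IV = 0.24 × 6.74878e-53 = 1.61971e-53
Sum: 3.68064e-08 + 2.83944e-06 + 8.24724e-27 + 1.61971e-53 = 2.87624e-06
P(Class I | the observation) ≈ 0.0128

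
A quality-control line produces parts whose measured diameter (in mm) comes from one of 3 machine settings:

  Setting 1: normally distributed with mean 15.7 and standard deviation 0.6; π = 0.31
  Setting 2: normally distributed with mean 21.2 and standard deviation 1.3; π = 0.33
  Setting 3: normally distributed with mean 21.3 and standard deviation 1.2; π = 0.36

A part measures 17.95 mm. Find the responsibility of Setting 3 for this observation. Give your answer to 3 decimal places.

0.344

By Bayes' theorem, P(k | x) = π_k f_k(x) / Σ_j π_j f_j(x).
Evaluate each component's likelihood at the observed value:
  f_1 = (1/(0.6·√(2π)))·exp(−(17.95−15.7)²/(2·0.6²)) = 0.664904·exp(-7.03125) = 0.000587659
  f_2 = (1/(1.3·√(2π)))·exp(−(17.95−21.2)²/(2·1.3²)) = 0.306879·exp(-3.12500) = 0.0134833
  f_3 = (1/(1.2·√(2π)))·exp(−(17.95−21.3)²/(2·1.2²)) = 0.332452·exp(-3.89670) = 0.0067517
Prior × likelihood for each component:
  π_1·f_1 = 0.31 × 0.000587659 = 0.000182174
  π_2·f_2 = 0.33 × 0.0134833 = 0.00444949
  π_3·f_3 = 0.36 × 0.0067517 = 0.00243061
Denominator: 0.000182174 + 0.00444949 + 0.00243061 = 0.00706228
Responsibility of Setting 3: 0.00243061 / 0.00706228 ≈ 0.344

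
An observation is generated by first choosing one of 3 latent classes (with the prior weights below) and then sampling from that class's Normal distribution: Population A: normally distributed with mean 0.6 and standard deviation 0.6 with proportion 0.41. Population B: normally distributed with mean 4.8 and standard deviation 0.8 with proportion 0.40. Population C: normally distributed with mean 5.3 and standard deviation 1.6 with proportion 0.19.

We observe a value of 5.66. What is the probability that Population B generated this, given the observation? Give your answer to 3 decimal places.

0.708

Apply Bayes' rule: the posterior for each component is proportional to its prior times its likelihood at x.
Component likelihoods at x = 5.66:
  p_A = (1/(0.6·√(2π)))·exp(−(5.66−0.6)²/(2·0.6²)) = 0.664904·exp(-35.56056) = 2.39335e-16
  p_B = (1/(0.8·√(2π)))·exp(−(5.66−4.8)²/(2·0.8²)) = 0.498678·exp(-0.57781) = 0.27982
  p_C = (1/(1.6·√(2π)))·exp(−(5.66−5.3)²/(2·1.6²)) = 0.249339·exp(-0.02531) = 0.243107
Unnormalised posteriors:
  w_A·p_A = 0.41 × 2.39335e-16 = 9.81272e-17
  w_B·p_B = 0.40 × 0.27982 = 0.111928
  w_C·p_C = 0.19 × 0.243107 = 0.0461903
Normaliser: 9.81272e-17 + 0.111928 + 0.0461903 = 0.158118
P(Population B | x) ≈ 0.708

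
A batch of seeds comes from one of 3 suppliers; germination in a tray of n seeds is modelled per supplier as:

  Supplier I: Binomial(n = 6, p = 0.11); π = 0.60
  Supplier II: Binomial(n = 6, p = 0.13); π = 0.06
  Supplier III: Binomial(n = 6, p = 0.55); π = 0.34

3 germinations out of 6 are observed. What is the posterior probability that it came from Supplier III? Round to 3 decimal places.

P(component k | x) = π_k·f_k(x) / marginal(x), where marginal(x) = Σ_j π_j·f_j(x).
Binomial probabilities:
  f_I = C(6,3)·0.11^3·0.89^3 = 20·0.001331·0.704969 = 0.0187663
  f_II = C(6,3)·0.13^3·0.87^3 = 20·0.002197·0.658503 = 0.0289346
  f_III = C(6,3)·0.55^3·0.45^3 = 20·0.166375·0.091125 = 0.303218
Unnormalised posteriors:
  π_I·f_I = 0.60 × 0.0187663 = 0.0112598
  π_II·f_II = 0.06 × 0.0289346 = 0.00173608
  π_III·f_III = 0.34 × 0.303218 = 0.103094
Evidence: 0.0112598 + 0.00173608 + 0.103094 = 0.11609
So the posterior for Supplier III is 0.103094 / 0.11609 ≈ 0.888.

0.888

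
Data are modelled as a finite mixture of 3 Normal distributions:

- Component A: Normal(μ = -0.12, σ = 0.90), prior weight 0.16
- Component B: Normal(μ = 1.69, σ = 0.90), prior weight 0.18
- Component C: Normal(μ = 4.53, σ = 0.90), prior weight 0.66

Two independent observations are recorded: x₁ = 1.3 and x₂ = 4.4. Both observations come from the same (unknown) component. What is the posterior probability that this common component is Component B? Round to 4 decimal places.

Posterior ∝ prior × likelihood, so P(k | x) ∝ π_k f_k(x); normalise over all components.
Since both observations come from the same component, the likelihood for component k is f_k(x₁)·f_k(x₂).
  p_A = [0.127675] × [1.47783e-06] = 1.88682e-07
  p_B = [0.403545] × [0.00476255] = 0.0019219
  p_C = [0.000707594] × [0.438669] = 0.0003104
Multiply by the mixture weights:
  π_A·p_A = 0.16 × 1.88682e-07 = 3.0189e-08
  π_B·p_B = 0.18 × 0.0019219 = 0.000345942
  π_C·p_C = 0.66 × 0.0003104 = 0.000204864
Evidence: 3.0189e-08 + 0.000345942 + 0.000204864 = 0.000550836
Responsibility of Component B: 0.000345942 / 0.000550836 ≈ 0.6280

0.6280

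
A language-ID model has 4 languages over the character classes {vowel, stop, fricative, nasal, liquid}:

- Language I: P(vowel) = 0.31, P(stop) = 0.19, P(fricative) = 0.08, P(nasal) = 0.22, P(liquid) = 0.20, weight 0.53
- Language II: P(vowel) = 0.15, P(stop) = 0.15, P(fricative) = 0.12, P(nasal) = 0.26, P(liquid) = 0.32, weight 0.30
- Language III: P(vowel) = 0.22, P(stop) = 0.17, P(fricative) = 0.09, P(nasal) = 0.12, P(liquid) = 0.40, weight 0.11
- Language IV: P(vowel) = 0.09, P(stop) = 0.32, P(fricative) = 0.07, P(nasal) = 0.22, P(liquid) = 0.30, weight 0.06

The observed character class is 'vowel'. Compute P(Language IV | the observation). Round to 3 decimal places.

0.023

By Bayes' theorem, P(k | x) = π_k f_k(x) / Σ_j π_j f_j(x).
Component likelihoods at x = 'vowel':
  f_I = P(vowel | comp) = 0.31
  f_II = P(vowel | comp) = 0.15
  f_III = P(vowel | comp) = 0.22
  f_IV = P(vowel | comp) = 0.09
Multiply by the mixture weights:
  π_I·f_I = 0.53 × 0.31 = 0.1643
  π_II·f_II = 0.30 × 0.15 = 0.045
  π_III·f_III = 0.11 × 0.22 = 0.0242
  π_IV·f_IV = 0.06 × 0.09 = 0.0054
Marginal: 0.1643 + 0.045 + 0.0242 + 0.0054 = 0.2389
So the posterior for Language IV is 0.0054 / 0.2389 ≈ 0.023.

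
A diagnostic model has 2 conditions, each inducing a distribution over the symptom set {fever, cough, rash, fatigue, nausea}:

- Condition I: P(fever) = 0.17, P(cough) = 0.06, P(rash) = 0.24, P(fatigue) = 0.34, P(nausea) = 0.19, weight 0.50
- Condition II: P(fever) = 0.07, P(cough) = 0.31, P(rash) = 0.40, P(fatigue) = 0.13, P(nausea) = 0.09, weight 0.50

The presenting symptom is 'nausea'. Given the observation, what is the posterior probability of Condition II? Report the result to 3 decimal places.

0.321

P(component k | x) = π_k·f_k(x) / marginal(x), where marginal(x) = Σ_j π_j·f_j(x).
Component likelihoods at x = 'nausea':
  f_I = P(nausea | comp) = 0.19
  f_II = P(nausea | comp) = 0.09
Prior × likelihood for each component:
  π_I·f_I = 0.50 × 0.19 = 0.095
  π_II·f_II = 0.50 × 0.09 = 0.045
Marginal: 0.095 + 0.045 = 0.14
P(Condition II | the observation) ≈ 0.321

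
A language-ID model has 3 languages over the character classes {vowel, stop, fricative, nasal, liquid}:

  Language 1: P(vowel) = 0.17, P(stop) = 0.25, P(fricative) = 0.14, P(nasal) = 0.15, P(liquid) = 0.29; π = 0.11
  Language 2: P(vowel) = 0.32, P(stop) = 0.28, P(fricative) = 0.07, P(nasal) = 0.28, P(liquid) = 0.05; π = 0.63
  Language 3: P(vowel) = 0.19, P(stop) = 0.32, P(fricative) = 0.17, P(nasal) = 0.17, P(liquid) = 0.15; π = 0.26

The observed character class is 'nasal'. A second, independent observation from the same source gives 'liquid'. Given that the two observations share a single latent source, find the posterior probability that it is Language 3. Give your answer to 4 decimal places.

The responsibility of component k is P(Z=k) f_k(x) divided by Σ_j P(Z=j) f_j(x).
Since both observations come from the same component, the likelihood for component k is f_k(x₁)·f_k(x₂).
  L_1 = [P(nasal | comp) = 0.15] × [0.29] = 0.0435
  L_2 = [P(nasal | comp) = 0.28] × [0.05] = 0.014
  L_3 = [P(nasal | comp) = 0.17] × [0.15] = 0.0255
Multiply by the mixture weights:
  P(Z=1)·L_1 = 0.11 × 0.0435 = 0.004785
  P(Z=2)·L_2 = 0.63 × 0.014 = 0.00882
  P(Z=3)·L_3 = 0.26 × 0.0255 = 0.00663
Sum: 0.004785 + 0.00882 + 0.00663 = 0.020235
Responsibility of Language 3: 0.00663 / 0.020235 ≈ 0.3277

0.3277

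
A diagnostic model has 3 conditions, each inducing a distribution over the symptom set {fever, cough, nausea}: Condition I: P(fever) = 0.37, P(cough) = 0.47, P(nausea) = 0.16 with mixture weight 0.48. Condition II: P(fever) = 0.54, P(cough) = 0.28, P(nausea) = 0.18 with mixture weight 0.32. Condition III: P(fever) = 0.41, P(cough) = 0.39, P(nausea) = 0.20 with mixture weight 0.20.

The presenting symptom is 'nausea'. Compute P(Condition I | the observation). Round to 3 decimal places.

The responsibility of component k is w_k f_k(x) divided by Σ_j w_j f_j(x).
Component likelihoods at x = 'nausea':
  f_I = 0.16
  f_II = 0.18
  f_III = 0.2
Unnormalised posteriors:
  w_I·f_I = 0.48 × 0.16 = 0.0768
  w_II·f_II = 0.32 × 0.18 = 0.0576
  w_III·f_III = 0.20 × 0.2 = 0.04
Denominator: 0.0768 + 0.0576 + 0.04 = 0.1744
So the posterior for Condition I is 0.0768 / 0.1744 ≈ 0.440.

0.440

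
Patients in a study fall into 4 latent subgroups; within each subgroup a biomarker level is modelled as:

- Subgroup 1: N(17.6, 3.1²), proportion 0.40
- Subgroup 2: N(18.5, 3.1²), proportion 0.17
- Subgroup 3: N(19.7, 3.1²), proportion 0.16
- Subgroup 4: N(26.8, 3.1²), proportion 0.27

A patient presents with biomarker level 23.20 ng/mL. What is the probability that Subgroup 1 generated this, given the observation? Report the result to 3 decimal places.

The responsibility of component k is w_k f_k(x) divided by Σ_j w_j f_j(x).
Evaluate each component's likelihood at the observed value:
  p_1 = 0.0251732
  p_2 = 0.0407759
  p_3 = 0.0680374
  p_4 = 0.0655699
Prior × likelihood for each component:
  w_1·p_1 = 0.40 × 0.0251732 = 0.0100693
  w_2·p_2 = 0.17 × 0.0407759 = 0.0069319
  w_3·p_3 = 0.16 × 0.0680374 = 0.010886
  w_4·p_4 = 0.27 × 0.0655699 = 0.0177039
Marginal: 0.0100693 + 0.0069319 + 0.010886 + 0.0177039 = 0.0455911
P(Subgroup 1 | x) = 0.0100693 / 0.0455911 ≈ 0.221

0.221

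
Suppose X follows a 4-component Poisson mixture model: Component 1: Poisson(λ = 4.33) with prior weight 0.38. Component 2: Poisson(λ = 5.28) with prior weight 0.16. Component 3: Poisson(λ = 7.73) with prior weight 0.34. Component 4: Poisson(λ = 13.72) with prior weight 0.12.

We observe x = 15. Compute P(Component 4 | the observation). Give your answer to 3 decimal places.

Posterior ∝ prior × likelihood, so P(k | x) ∝ π_k f_k(x); normalise over all components.
Evaluate each component's likelihood at the observed value:
  p_1 = 3.55078e-05
  p_2 = 0.000269113
  p_3 = 0.00706474
  p_4 = 0.09667
Prior × likelihood for each component:
  π_1·p_1 = 0.38 × 3.55078e-05 = 1.3493e-05
  π_2·p_2 = 0.16 × 0.000269113 = 4.3058e-05
  π_3·p_3 = 0.34 × 0.00706474 = 0.00240201
  π_4·p_4 = 0.12 × 0.09667 = 0.0116004
Evidence: 1.3493e-05 + 4.3058e-05 + 0.00240201 + 0.0116004 = 0.014059
P(Component 4 | 15) ≈ 0.825

0.825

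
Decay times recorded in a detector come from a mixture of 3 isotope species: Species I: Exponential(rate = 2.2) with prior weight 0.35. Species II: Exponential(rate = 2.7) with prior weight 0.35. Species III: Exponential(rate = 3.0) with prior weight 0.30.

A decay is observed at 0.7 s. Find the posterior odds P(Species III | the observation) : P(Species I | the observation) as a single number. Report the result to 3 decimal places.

0.668

Since P(k|x) ∝ π_k f_k(x), the posterior odds are π_i f_i(x) / (π_j f_j(x)).
Evaluate each component's likelihood at the observed value:
  L_I = 2.2·e^(−2.2·0.7) = 2.2·e^(−1.5400) = 0.471638
  L_II = 2.7·e^(−2.7·0.7) = 2.7·e^(−1.8900) = 0.407894
  L_III = 3.0·e^(−3.0·0.7) = 3.0·e^(−2.1000) = 0.367369
Odds = (0.30/0.35) × (0.367369/0.471638) = 0.857143 × 0.778921 ≈ 0.668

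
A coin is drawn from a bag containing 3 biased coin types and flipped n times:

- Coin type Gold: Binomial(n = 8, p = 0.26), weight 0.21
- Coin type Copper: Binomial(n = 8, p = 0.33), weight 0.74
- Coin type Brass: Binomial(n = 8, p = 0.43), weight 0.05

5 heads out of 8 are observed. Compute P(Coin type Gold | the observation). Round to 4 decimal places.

By Bayes' theorem, P(k | x) = π_k f_k(x) / Σ_j π_j f_j(x).
Evaluate each component's likelihood at the observed value:
  L_Gold = C(8,5)·0.26^5·0.74^3 = 56·0.00118814·0.405224 = 0.0269619
  L_Copper = C(8,5)·0.33^5·0.67^3 = 56·0.00391354·0.300763 = 0.0659147
  L_Brass = C(8,5)·0.43^5·0.57^3 = 56·0.0147008·0.185193 = 0.15246
Unnormalised posteriors:
  π_Gold·L_Gold = 0.21 × 0.0269619 = 0.00566199
  π_Copper·L_Copper = 0.74 × 0.0659147 = 0.0487769
  π_Brass·L_Brass = 0.05 × 0.15246 = 0.00762298
Sum: 0.00566199 + 0.0487769 + 0.00762298 = 0.0620618
Responsibility of Coin type Gold: 0.00566199 / 0.0620618 ≈ 0.0912

0.0912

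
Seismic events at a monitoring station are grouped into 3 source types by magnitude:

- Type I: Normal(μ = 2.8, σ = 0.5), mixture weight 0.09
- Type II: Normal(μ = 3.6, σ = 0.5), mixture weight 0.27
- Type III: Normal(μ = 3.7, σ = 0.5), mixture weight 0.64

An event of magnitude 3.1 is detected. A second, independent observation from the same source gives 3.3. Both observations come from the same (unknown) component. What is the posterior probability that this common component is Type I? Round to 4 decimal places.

0.1116

The responsibility of component k is π_k f_k(x) divided by Σ_j π_j f_j(x).
Since both observations come from the same component, the likelihood for component k is f_k(x₁)·f_k(x₂).
  p_I = [0.666449] × [0.483941] = 0.322522
  p_II = [0.483941] × [0.666449] = 0.322522
  p_III = [0.388372] × [0.579383] = 0.225016
Prior × likelihood for each component:
  π_I·p_I = 0.09 × 0.322522 = 0.029027
  π_II·p_II = 0.27 × 0.322522 = 0.087081
  π_III·p_III = 0.64 × 0.225016 = 0.14401
Normaliser: 0.029027 + 0.087081 + 0.14401 = 0.260118
Responsibility of Type I: 0.029027 / 0.260118 ≈ 0.1116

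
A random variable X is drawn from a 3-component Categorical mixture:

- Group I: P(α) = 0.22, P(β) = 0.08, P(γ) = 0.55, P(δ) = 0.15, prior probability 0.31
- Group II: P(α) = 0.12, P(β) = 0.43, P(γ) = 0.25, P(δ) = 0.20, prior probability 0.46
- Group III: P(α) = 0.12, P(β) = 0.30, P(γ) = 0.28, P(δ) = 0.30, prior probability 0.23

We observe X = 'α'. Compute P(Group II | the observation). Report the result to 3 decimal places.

By Bayes' theorem, P(k | x) = P(Z=k) f_k(x) / Σ_j P(Z=j) f_j(x).
Categorical probabilities:
  p_I = 0.22
  p_II = 0.12
  p_III = 0.12
Unnormalised posteriors:
  P(Z=I)·p_I = 0.31 × 0.22 = 0.0682
  P(Z=II)·p_II = 0.46 × 0.12 = 0.0552
  P(Z=III)·p_III = 0.23 × 0.12 = 0.0276
Evidence: 0.0682 + 0.0552 + 0.0276 = 0.151
P(Group II | the observation) = 0.0552 / 0.151 ≈ 0.366

0.366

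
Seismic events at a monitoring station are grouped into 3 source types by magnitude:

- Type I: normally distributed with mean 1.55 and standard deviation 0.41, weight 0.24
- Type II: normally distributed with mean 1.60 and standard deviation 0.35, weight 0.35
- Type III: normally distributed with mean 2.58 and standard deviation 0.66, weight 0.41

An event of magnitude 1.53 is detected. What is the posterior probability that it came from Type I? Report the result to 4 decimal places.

The responsibility of component k is π_k f_k(x) divided by Σ_j π_j f_j(x).
Normal densities:
  L_I = 0.971873
  L_II = 1.11726
  L_III = 0.170517
Prior × likelihood for each component:
  π_I·L_I = 0.24 × 0.971873 = 0.23325
  π_II·L_II = 0.35 × 1.11726 = 0.391043
  π_III·L_III = 0.41 × 0.170517 = 0.0699121
Marginal: 0.23325 + 0.391043 + 0.0699121 = 0.694204
P(Type I | data) = 0.23325 / 0.694204 ≈ 0.3360

0.3360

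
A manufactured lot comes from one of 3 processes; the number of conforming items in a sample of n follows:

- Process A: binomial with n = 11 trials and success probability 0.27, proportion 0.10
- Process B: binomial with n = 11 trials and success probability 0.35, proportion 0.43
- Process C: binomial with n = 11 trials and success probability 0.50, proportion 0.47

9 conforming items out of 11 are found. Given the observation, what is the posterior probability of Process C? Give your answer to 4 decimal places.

P(component k | x) = w_k·f_k(x) / marginal(x), where marginal(x) = Σ_j w_j·f_j(x).
Binomial probabilities:
  p_A = 0.000223502
  p_B = 0.00183148
  p_C = 0.0268555
Weight by the priors:
  w_A·p_A = 0.10 × 0.000223502 = 2.23502e-05
  w_B·p_B = 0.43 × 0.00183148 = 0.000787536
  w_C·p_C = 0.47 × 0.0268555 = 0.0126221
Evidence: 2.23502e-05 + 0.000787536 + 0.0126221 = 0.013432
Responsibility of Process C: 0.0126221 / 0.013432 ≈ 0.9397

0.9397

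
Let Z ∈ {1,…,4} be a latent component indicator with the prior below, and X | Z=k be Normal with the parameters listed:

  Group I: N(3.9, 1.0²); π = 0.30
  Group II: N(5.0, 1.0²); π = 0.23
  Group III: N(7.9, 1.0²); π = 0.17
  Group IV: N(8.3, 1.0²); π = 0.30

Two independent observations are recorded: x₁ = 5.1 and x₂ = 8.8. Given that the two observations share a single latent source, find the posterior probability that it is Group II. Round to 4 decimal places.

0.0419

By Bayes' theorem, P(k | x) = π_k f_k(x) / Σ_j π_j f_j(x).
Since both observations come from the same component, the likelihood for component k is f_k(x₁)·f_k(x₂).
  L_I = [(1/(1.0·√(2π)))·exp(−(5.1−3.9)²/(2·1.0²)) = 0.398942·exp(-0.72000) = 0.194186] × [2.43896e-06] = 4.73612e-07
  L_II = [(1/(1.0·√(2π)))·exp(−(5.1−5.0)²/(2·1.0²)) = 0.398942·exp(-0.00500) = 0.396953] × [0.000291947] = 0.000115889
  L_III = [(1/(1.0·√(2π)))·exp(−(5.1−7.9)²/(2·1.0²)) = 0.398942·exp(-3.92000) = 0.00791545] × [0.266085] = 0.00210618
  L_IV = [(1/(1.0·√(2π)))·exp(−(5.1−8.3)²/(2·1.0²)) = 0.398942·exp(-5.12000) = 0.00238409] × [0.352065] = 0.000839355
Unnormalised posteriors:
  π_I·L_I = 0.30 × 4.73612e-07 = 1.42084e-07
  π_II·L_II = 0.23 × 0.000115889 = 2.66545e-05
  π_III·L_III = 0.17 × 0.00210618 = 0.000358051
  π_IV·L_IV = 0.30 × 0.000839355 = 0.000251806
Denominator: 1.42084e-07 + 2.66545e-05 + 0.000358051 + 0.000251806 = 0.000636654
P(Group II | x) = 2.66545e-05 / 0.000636654 ≈ 0.0419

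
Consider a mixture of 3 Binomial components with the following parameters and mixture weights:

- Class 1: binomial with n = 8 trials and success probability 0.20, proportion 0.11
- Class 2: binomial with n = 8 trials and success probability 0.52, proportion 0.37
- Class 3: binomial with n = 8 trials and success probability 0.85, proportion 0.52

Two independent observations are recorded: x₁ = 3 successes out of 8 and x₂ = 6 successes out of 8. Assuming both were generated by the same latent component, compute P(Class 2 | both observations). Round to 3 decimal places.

0.965

P(component k | x) = w_k·f_k(x) / marginal(x), where marginal(x) = Σ_j w_j·f_j(x).
Since both observations come from the same component, the likelihood for component k is f_k(x₁)·f_k(x₂).
  p_1 = [0.146801] × [0.00114688] = 0.000168363
  p_2 = [0.200634] × [0.127544] = 0.0255897
  p_3 = [0.00261157] × [0.237604] = 0.000620519
Weight by the priors:
  w_1·p_1 = 0.11 × 0.000168363 = 1.85199e-05
  w_2·p_2 = 0.37 × 0.0255897 = 0.00946818
  w_3·p_3 = 0.52 × 0.000620519 = 0.00032267
Normaliser: 1.85199e-05 + 0.00946818 + 0.00032267 = 0.00980937
P(Class 2 | data) = 0.00946818 / 0.00980937 ≈ 0.965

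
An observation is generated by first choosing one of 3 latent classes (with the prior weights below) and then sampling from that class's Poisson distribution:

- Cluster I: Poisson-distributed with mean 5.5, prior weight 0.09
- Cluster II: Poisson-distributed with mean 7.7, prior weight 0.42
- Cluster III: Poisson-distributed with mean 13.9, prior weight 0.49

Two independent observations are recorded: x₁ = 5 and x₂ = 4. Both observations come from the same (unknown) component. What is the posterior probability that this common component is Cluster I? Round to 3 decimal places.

0.458

P(component k | x) = P(Z=k)·f_k(x) / marginal(x), where marginal(x) = Σ_j P(Z=j)·f_j(x).
Since both observations come from the same component, the likelihood for component k is f_k(x₁)·f_k(x₂).
  p_I = [e^(−5.5)·5.5^5/5! = 0.171401] × [0.155819] = 0.0267074
  p_II = [e^(−7.7)·7.7^5/5! = 0.102142] × [0.0663261] = 0.00677468
  p_III = [e^(−13.9)·13.9^5/5! = 0.00397374] × [0.0014294] = 5.68008e-06
Weight by the priors:
  P(Z=I)·p_I = 0.09 × 0.0267074 = 0.00240367
  P(Z=II)·p_II = 0.42 × 0.00677468 = 0.00284537
  P(Z=III)·p_III = 0.49 × 5.68008e-06 = 2.78324e-06
Evidence: 0.00240367 + 0.00284537 + 2.78324e-06 = 0.00525182
Responsibility of Cluster I: 0.00240367 / 0.00525182 ≈ 0.458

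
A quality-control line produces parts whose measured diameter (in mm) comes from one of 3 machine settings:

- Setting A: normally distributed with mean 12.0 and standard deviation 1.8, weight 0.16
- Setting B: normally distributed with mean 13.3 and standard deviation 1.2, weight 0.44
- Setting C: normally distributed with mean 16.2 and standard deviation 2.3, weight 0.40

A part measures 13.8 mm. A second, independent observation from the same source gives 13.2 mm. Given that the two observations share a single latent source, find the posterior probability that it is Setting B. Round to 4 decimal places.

0.8673

The responsibility of component k is w_k f_k(x) divided by Σ_j w_j f_j(x).
Since both observations come from the same component, the likelihood for component k is f_k(x₁)·f_k(x₂).
  L_A = [(1/(1.8·√(2π)))·exp(−(13.8−12.0)²/(2·1.8²)) = 0.221635·exp(-0.50000) = 0.134428] × [0.177471] = 0.0238571
  L_B = [(1/(1.2·√(2π)))·exp(−(13.8−13.3)²/(2·1.2²)) = 0.332452·exp(-0.08681) = 0.30481] × [0.3313] = 0.100984
  L_C = [(1/(2.3·√(2π)))·exp(−(13.8−16.2)²/(2·2.3²)) = 0.173453·exp(-0.54442) = 0.100633] × [0.0740874] = 0.00745567
Unnormalised posteriors:
  w_A·L_A = 0.16 × 0.0238571 = 0.00381714
  w_B·L_B = 0.44 × 0.100984 = 0.0444327
  w_C·L_C = 0.40 × 0.00745567 = 0.00298227
Sum: 0.00381714 + 0.0444327 + 0.00298227 = 0.0512322
So the posterior for Setting B is 0.0444327 / 0.0512322 ≈ 0.8673.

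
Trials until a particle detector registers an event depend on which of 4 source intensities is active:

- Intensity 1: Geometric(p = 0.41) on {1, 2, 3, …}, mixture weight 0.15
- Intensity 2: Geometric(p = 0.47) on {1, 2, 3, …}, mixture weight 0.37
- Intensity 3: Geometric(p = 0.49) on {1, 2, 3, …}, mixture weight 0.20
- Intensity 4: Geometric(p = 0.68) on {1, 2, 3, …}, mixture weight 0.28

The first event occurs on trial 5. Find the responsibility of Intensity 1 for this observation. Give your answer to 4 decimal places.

0.2501

Apply Bayes' rule: the posterior for each component is proportional to its prior times its likelihood at x.
Component likelihoods at x = 5:
  f_1 = 0.0496812
  f_2 = 0.0370853
  f_3 = 0.0331495
  f_4 = 0.00713032
Weight by the priors:
  P(Z=1)·f_1 = 0.15 × 0.0496812 = 0.00745218
  P(Z=2)·f_2 = 0.37 × 0.0370853 = 0.0137215
  P(Z=3)·f_3 = 0.20 × 0.0331495 = 0.0066299
  P(Z=4)·f_4 = 0.28 × 0.00713032 = 0.00199649
Sum: 0.00745218 + 0.0137215 + 0.0066299 + 0.00199649 = 0.0298001
So the posterior for Intensity 1 is 0.00745218 / 0.0298001 ≈ 0.2501.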